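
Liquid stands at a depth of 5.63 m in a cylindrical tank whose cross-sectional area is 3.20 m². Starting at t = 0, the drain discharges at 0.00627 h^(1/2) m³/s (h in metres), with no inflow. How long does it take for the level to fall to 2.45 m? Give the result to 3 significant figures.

With no inflow, A dh/dt = −0.00627 √h.
∫ h^(−1/2) dh = −(0.00627/A) ∫ dt, giving 2√h = 2√h₀ − (0.00627/A) t.
t = 2A(√h₀ − √h)/0.00627 = 2·3.20·(√5.63 − √2.45)/0.00627
  = 6.4000 × (2.3728 − 1.5652) / 0.00627 = 824.26 s.

824 s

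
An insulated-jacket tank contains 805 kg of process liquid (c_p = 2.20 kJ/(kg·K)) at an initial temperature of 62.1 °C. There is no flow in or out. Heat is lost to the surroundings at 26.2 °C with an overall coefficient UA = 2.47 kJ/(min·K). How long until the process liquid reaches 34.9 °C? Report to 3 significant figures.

1020 min

Heat balance on the well-mixed liquid: M c_p dT/dt = −UA(T − T_amb).
τ = M c_p/UA = 717.00 min; T_ss = T_amb = 26.200 °C.
T(t) = T_ss + (T₀ − T_ss)e^(−t/τ); set T = 34.9:
t = −τ ln[(T − T_ss)/(T₀ − T_ss)] = −717.00 · ln(0.24234) = 1016.3 min.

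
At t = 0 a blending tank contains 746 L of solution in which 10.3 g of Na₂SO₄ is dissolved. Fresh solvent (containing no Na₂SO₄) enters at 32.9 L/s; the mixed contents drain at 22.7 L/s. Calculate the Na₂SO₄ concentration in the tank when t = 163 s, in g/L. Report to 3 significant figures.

0.000315 g/L

Let m(t) be the amount of Na₂SO₄. Volume: V(t) = V₀ + (Q_in − Q_out) t = 746 + 10.200 t; V(163) = 2408.6 L.
Species balance (pure solvent in): dm/dt = −Q_out · m/V(t).
dm/m = −Q_out dt/(V₀ + 10.200 t); integrating gives ln(m/m₀) = −(Q_out/(Q_in−Q_out)) ln(V/V₀).
m = m₀ (V₀/V)^(Q_out/(Q_in−Q_out)) = 10.3 × (746/2408.6)^(2.2255) = 0.75859 g.
C = m/V = 0.75859/2408.6 = 0.00031495 g/L.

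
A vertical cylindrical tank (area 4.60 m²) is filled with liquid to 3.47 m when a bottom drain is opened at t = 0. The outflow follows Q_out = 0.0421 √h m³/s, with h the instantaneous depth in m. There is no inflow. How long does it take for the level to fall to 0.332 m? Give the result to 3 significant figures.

With no inflow, A dh/dt = −0.0421 √h.
Separate and integrate: 2(√h − √h₀) = −(0.0421/A) t.
t = 2A(√h₀ − √h)/0.0421 = 2·4.60·(√3.47 − √0.332)/0.0421
  = 9.2000 × (1.8628 − 0.57619) / 0.0421 = 281.16 s.

281 s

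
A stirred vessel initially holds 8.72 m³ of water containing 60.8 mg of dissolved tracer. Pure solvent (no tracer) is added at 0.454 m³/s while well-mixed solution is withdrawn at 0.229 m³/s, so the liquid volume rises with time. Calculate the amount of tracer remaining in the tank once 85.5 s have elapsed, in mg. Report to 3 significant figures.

Total volume: dV/dt = Q_in − Q_out = 0.22500 m³/s, so V(t) = 8.72 + 0.22500 t and V(85.5) = 27.958 m³.
Solute balance: dm/dt = 0 − Q_out C = −Q_out m/V(t).
dm/m = −Q_out dt/(V₀ + 0.22500 t); integrating gives ln(m/m₀) = −(Q_out/(Q_in−Q_out)) ln(V/V₀).
m = m₀ (V₀/V)^(Q_out/(Q_in−Q_out)) = 60.8 × (8.72/27.958)^(1.0178) = 18.575 mg.

18.6 mg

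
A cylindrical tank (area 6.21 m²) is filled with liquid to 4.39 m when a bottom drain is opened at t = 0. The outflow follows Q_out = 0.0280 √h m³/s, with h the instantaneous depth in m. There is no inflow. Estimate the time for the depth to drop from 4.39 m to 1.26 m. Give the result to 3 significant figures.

A dh/dt = −Q_out = −0.0280 √h.
∫ h^(−1/2) dh = −(0.0280/A) ∫ dt, giving 2√h = 2√h₀ − (0.0280/A) t.
t = 2A(√h₀ − √h)/0.0280 = 2·6.21·(√4.39 − √1.26)/0.0280
  = 12.420 × (2.0952 − 1.1225) / 0.0280 = 431.48 s.

431 s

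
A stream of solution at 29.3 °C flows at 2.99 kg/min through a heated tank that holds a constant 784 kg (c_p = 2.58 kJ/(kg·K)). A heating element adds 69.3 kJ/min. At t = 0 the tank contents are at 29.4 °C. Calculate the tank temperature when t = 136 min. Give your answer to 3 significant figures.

33.0 °C

M c_p dT/dt = ṁ c_p (T_in − T) + Q̇.
Rearrange: dT/dt = (T_ss − T)/τ with τ = M/ṁ = 262.21 min and T_ss = T_in + Q̇/(ṁ c_p) = 38.283 °C.
T approaches T_ss exponentially: T(t) = T_ss + (T₀ − T_ss) e^(−t/τ).
T(136) = 38.283 + (-8.8834)·e^(−136/262.21) = 38.283 + (-8.8834)·0.59531 = 32.995 °C.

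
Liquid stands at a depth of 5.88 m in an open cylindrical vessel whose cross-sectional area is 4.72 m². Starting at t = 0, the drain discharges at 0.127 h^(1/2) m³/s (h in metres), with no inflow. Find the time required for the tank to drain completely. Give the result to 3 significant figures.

180 s

With no inflow, A dh/dt = −0.127 √h.
This is separable: 2 d(√h)/dt = −0.127/A, so √h = √h₀ − (0.127/(2A)) t.
Tank is empty when √h = 0: t_empty = 2A√h₀/0.127.
t_empty = 2·4.72·√5.88/0.127 = 9.4400·2.4249/0.127 = 180.24 s.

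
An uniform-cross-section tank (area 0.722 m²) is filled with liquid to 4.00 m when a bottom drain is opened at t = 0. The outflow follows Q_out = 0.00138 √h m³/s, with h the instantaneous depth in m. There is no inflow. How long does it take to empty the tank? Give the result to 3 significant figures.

2090 s

A dh/dt = −Q_out = −0.00138 √h.
Separate and integrate: 2(√h − √h₀) = −(0.00138/A) t.
Set h = 0: 2√h₀ = (0.00138/A) t_empty ⇒ t_empty = 2A√h₀/0.00138.
t_empty = 2·0.722·√4.00/0.00138 = 1.4440·2.0000/0.00138 = 2092.8 s.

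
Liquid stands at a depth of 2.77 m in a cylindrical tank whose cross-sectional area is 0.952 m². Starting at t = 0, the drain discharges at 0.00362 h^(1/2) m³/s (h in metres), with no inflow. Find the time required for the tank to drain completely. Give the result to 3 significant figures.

875 s

A dh/dt = −Q_out = −0.00362 √h.
∫ h^(−1/2) dh = −(0.00362/A) ∫ dt, giving 2√h = 2√h₀ − (0.00362/A) t.
Set h = 0: 2√h₀ = (0.00362/A) t_empty ⇒ t_empty = 2A√h₀/0.00362.
t_empty = 2·0.952·√2.77/0.00362 = 1.9040·1.6643/0.00362 = 875.38 s.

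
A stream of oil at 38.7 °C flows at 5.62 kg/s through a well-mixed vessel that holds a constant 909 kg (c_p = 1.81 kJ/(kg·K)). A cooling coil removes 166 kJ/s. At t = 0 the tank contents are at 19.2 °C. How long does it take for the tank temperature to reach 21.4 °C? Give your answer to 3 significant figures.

M c_p dT/dt = ṁ c_p (T_in − T) − Q̇.
τ = M/ṁ = 161.74 s; T_ss = T_in − Q̇/(ṁ c_p) = 22.381 °C.
T(t) = T_ss + (T₀ − T_ss) e^(−t/τ). Set T = 21.4:
e^(−t/τ) = (21.4 − 22.381)/(19.2 − 22.381) = 0.30840
t = −161.74 · ln(0.30840) = 190.27 s.

190 s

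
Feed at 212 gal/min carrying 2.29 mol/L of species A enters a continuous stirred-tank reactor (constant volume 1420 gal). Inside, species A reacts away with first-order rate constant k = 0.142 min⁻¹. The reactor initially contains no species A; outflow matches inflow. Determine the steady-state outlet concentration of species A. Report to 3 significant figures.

Species balance: V dC/dt = Q C_in − Q C − k V C.
Steady state (dC/dt = 0): C_ss = Q C_in/(Q + kV) = C_in/(1 + kV/Q).
C_ss = 212·2.29/(212 + 0.142·1420) = 485.48/413.64 = 1.1737 mol/L.

1.17 mol/L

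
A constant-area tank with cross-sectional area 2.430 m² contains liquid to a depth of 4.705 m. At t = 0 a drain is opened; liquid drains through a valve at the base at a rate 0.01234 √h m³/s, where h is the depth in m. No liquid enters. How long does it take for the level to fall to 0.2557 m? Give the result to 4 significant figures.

655.1 s

Accumulation of liquid (constant cross-section A): A dh/dt = −0.01234 √h.
This is separable: 2 d(√h)/dt = −0.01234/A, so √h = √h₀ − (0.01234/(2A)) t.
t = 2A(√h₀ − √h)/0.01234 = 2·2.430·(√4.705 − √0.2557)/0.01234
  = 4.86000 × (2.16910 − 0.505668) / 0.01234 = 655.129 s.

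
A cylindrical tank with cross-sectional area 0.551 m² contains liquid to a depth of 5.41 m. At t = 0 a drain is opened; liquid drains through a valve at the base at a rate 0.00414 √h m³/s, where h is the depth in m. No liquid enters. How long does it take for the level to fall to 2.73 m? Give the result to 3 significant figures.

179 s

With no inflow, A dh/dt = −0.00414 √h.
This is separable: 2 d(√h)/dt = −0.00414/A, so √h = √h₀ − (0.00414/(2A)) t.
t = 2A(√h₀ − √h)/0.00414 = 2·0.551·(√5.41 − √2.73)/0.00414
  = 1.1020 × (2.3259 − 1.6523) / 0.00414 = 179.32 s.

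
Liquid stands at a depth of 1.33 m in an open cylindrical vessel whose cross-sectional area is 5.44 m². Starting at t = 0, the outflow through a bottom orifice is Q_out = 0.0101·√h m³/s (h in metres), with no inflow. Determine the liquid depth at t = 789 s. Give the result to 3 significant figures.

A dh/dt = −Q_out = −0.0101 √h.
This is separable: 2 d(√h)/dt = −0.0101/A, so √h = √h₀ − (0.0101/(2A)) t.
√h = √1.33 − 0.0101·789/(2·5.44) = 1.1533 − 0.73244 = 0.42082.
h = 0.42082² = 0.17709 m.

0.177 m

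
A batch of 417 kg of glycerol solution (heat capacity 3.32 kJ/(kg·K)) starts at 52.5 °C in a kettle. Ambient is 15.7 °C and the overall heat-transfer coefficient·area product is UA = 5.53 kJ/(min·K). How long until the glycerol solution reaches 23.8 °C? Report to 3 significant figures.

Lumped-capacitance energy balance: M c_p dT/dt = UA(T_amb − T).
τ = M c_p/UA = 250.35 min; T_ss = T_amb = 15.700 °C.
T(t) = T_ss + (T₀ − T_ss)e^(−t/τ); set T = 23.8:
t = −τ ln[(T − T_ss)/(T₀ − T_ss)] = −250.35 · ln(0.22011) = 378.94 min.

379 min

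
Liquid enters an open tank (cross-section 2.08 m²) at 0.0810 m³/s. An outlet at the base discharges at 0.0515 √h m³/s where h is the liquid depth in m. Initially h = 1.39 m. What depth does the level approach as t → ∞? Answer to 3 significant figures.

A dh/dt = Q_in − 0.0515 √h. Steady state requires inflow = outflow:
Q_in = 0.0515 √h_ss ⇒ √h_ss = 0.0810/0.0515 = 1.5728.
h_ss = 1.5728² = 2.4737 m. (Since h₀ = 1.39 m < h_ss, the level will rise toward this value.)

2.47 m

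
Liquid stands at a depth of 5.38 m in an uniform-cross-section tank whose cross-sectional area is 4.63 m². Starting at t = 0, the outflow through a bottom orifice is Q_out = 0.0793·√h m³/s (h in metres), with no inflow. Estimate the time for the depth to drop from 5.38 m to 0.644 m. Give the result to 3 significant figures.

177 s

A dh/dt = −Q_out = −0.0793 √h.
∫ h^(−1/2) dh = −(0.0793/A) ∫ dt, giving 2√h = 2√h₀ − (0.0793/A) t.
t = 2A(√h₀ − √h)/0.0793 = 2·4.63·(√5.38 − √0.644)/0.0793
  = 9.2600 × (2.3195 − 0.80250) / 0.0793 = 177.14 s.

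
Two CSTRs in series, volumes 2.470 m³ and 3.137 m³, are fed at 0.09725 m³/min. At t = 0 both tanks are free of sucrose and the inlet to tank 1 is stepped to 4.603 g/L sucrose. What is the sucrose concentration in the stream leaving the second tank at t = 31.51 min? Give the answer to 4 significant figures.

1.382 g/L

Each tank obeys Vᵢ dCᵢ/dt = Q(Cᵢ₋₁ − Cᵢ), so τᵢ = Vᵢ/Q.
τ₁ = 2.470/0.09725 = 25.3985 min; τ₂ = 3.137/0.09725 = 32.2571 min.
Solving the cascade with C₁(0)=C₂(0)=0 gives C₂(t) = C_in[1 − (τ₁ e^(−t/τ₁) − τ₂ e^(−t/τ₂))/(τ₁ − τ₂)].
At t = 31.51: e^(−t/τ₁) = 0.289203, e^(−t/τ₂) = 0.376499.
C₂ = 4.603·[1 − (25.3985·0.289203 − 32.2571·0.376499)/(-6.85861)] = 4.603·0.300231 = 1.38196 g/L.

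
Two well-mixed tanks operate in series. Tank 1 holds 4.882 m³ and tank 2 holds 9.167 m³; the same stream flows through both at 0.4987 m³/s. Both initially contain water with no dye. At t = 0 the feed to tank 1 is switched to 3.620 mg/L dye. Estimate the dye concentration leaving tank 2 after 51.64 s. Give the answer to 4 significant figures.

3.175 mg/L

Species balance on tank i: dCᵢ/dt = (Cᵢ₋₁ − Cᵢ)/τᵢ with τᵢ = Vᵢ/Q.
τ₁ = 4.882/0.4987 = 9.78945 s; τ₂ = 9.167/0.4987 = 18.3818 s.
Tank 1: C₁ = C_in(1 − e^(−t/τ₁)). Tank 2 (τ₁ ≠ τ₂): C₂ = C_in[1 − (τ₁ e^(−t/τ₁) − τ₂ e^(−t/τ₂))/(τ₁ − τ₂)].
At t = 51.64: e^(−t/τ₁) = 0.00511762, e^(−t/τ₂) = 0.0602471.
C₂ = 3.620·[1 − (9.78945·0.00511762 − 18.3818·0.0602471)/(-8.59234)] = 3.620·0.876943 = 3.17453 mg/L.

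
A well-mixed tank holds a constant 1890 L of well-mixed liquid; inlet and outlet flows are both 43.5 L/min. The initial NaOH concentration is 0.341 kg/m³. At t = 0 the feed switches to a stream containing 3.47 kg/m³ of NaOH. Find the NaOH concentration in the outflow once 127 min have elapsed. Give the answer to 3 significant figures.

Species balance on the tank: V dC/dt = Q(C_in − C).
Time constant τ = V/Q = 1890/43.5 = 43.448 min.
This is linear first-order; C(t) = C_in + (C₀ − C_in) e^(−t/τ).
C(127) = 3.47 + (0.341 − 3.47)·e^(−127/43.448) = 3.47 + (-3.1290)·0.053771 = 3.3017 kg/m³.

3.30 kg/m³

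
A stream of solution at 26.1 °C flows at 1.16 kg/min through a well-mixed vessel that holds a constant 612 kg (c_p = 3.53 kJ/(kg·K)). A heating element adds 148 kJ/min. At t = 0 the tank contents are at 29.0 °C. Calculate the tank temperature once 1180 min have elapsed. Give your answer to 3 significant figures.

58.7 °C

M c_p dT/dt = ṁ c_p (T_in − T) + Q̇.
Rearrange: dT/dt = (T_ss − T)/τ with τ = M/ṁ = 527.59 min and T_ss = T_in + Q̇/(ṁ c_p) = 62.243 °C.
This is linear first-order; T(t) = T_ss + (T₀ − T_ss) e^(−t/τ).
T(1180) = 62.243 + (-33.243)·e^(−1180/527.59) = 62.243 + (-33.243)·0.10682 = 58.692 °C.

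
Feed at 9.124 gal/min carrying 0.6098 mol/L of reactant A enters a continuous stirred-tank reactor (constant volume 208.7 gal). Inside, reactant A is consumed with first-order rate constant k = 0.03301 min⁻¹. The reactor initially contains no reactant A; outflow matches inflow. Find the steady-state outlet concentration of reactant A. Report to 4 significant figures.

0.3475 mol/L

Accumulation = in − out − consumed: V dC/dt = Q C_in − Q C − k V C.
At steady state: 0 = Q C_in − (Q + kV) C_ss, so C_ss = Q C_in/(Q + kV).
C_ss = 9.124·0.6098/(9.124 + 0.03301·208.7) = 5.56382/16.0132 = 0.347452 mol/L.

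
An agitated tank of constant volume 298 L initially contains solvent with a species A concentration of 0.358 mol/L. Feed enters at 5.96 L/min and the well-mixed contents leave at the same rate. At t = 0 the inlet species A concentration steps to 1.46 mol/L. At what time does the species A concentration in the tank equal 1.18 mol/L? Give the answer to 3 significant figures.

Species balance on the tank: V dC/dt = Q(C_in − C), so τ = V/Q = 50.000 min.
C(t) = C_in + (C₀ − C_in) e^(−t/τ). Set C = 1.18 and solve for t:
e^(−t/τ) = (C − C_in)/(C₀ − C_in) = (1.18 − 1.46)/(0.358 − 1.46) = 0.25408
t = −τ ln(…) = 50.000 × 1.3701 = 68.505 min.

68.5 min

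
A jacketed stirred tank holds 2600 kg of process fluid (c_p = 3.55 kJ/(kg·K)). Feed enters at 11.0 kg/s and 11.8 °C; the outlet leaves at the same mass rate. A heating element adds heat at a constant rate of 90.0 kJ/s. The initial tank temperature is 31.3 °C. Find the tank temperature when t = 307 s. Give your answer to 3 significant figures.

18.8 °C

First-law balance (no shaft work): M c_p dT/dt = ṁ c_p (T_in − T) + 90.0.
Rearrange: dT/dt = (T_ss − T)/τ with τ = M/ṁ = 236.36 s and T_ss = T_in + Q̇/(ṁ c_p) = 14.105 °C.
Solution: T(t) = T_ss + (T₀ − T_ss) e^(−t/τ).
T(307) = 14.105 + (17.195)·e^(−307/236.36) = 14.105 + (17.195)·0.27285 = 18.796 °C.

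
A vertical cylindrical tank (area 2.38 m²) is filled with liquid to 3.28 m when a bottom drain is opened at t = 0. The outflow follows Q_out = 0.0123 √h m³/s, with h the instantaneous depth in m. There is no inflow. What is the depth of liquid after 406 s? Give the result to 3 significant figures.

0.581 m

A dh/dt = −Q_out = −0.0123 √h.
∫ h^(−1/2) dh = −(0.0123/A) ∫ dt, giving 2√h = 2√h₀ − (0.0123/A) t.
√h = √3.28 − 0.0123·406/(2·2.38) = 1.8111 − 1.0491 = 0.76196.
h = 0.76196² = 0.58058 m.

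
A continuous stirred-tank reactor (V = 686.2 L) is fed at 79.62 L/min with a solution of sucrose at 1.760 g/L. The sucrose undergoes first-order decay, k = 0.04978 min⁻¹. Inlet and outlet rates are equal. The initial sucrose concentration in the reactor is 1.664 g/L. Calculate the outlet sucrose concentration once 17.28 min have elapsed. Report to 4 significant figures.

Species balance: V dC/dt = Q C_in − Q C − k V C.
This is linear with rate a = Q/V + k = 0.165810 min⁻¹.
C_ss = Q C_in/(Q + kV) = 1.23161 g/L; C(t) = C_ss + (C₀ − C_ss) e^(−a t).
C(17.28) = 1.23161 + (0.432392)·e^(−0.165810·17.28) = 1.23161 + (0.432392)·0.0569716 = 1.25624 g/L.

1.256 g/L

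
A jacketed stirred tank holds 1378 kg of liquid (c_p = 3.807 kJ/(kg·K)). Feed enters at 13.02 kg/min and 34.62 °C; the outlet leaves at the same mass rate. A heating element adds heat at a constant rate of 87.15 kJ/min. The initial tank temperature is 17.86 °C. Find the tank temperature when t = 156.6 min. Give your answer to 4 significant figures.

32.16 °C

M c_p dT/dt = ṁ c_p (T_in − T) + Q̇.
τ = M/ṁ = 105.837 min; T_ss = T_in + Q̇/(ṁ c_p) = 34.62 + 87.15/(13.02·3.807) = 36.3782 °C.
T approaches T_ss exponentially: T(t) = T_ss + (T₀ − T_ss) e^(−t/τ).
T(156.6) = 36.3782 + (-18.5182)·e^(−156.6/105.837) = 36.3782 + (-18.5182)·0.227722 = 32.1612 °C.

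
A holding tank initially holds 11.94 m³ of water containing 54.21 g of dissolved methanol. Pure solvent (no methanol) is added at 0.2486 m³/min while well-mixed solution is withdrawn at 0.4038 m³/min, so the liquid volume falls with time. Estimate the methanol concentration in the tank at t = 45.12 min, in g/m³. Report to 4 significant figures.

1.103 g/m³

Let m(t) be the amount of methanol. Volume: V(t) = V₀ + (Q_in − Q_out) t = 11.94 − 0.155200 t; V(45.12) = 4.93738 m³.
Solute balance: dm/dt = 0 − Q_out C = −Q_out m/V(t).
dm/m = −Q_out dt/(V₀ − 0.155200 t); integrating gives ln(m/m₀) = −(Q_out/(Q_in−Q_out)) ln(V/V₀).
m = m₀ (V₀/V)^(Q_out/(Q_in−Q_out)) = 54.21 × (11.94/4.93738)^(-2.60180) = 5.44837 g.
C = m/V = 5.44837/4.93738 = 1.10349 g/m³.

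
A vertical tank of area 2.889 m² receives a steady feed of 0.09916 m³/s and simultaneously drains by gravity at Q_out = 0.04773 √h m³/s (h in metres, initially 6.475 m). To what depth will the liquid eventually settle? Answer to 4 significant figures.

Level balance: A dh/dt = 0.09916 − 0.04773 √h. Setting dh/dt = 0:
Q_in = 0.04773 √h_ss ⇒ √h_ss = 0.09916/0.04773 = 2.07752.
h_ss = 2.07752² = 4.31609 m. (Since h₀ = 6.475 m > h_ss, the level will fall toward this value.)

4.316 m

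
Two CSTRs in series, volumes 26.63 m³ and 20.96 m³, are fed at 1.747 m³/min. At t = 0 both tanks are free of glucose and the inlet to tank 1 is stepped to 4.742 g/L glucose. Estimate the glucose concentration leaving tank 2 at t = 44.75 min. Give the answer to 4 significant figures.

3.980 g/L

Each tank obeys Vᵢ dCᵢ/dt = Q(Cᵢ₋₁ − Cᵢ), so τᵢ = Vᵢ/Q.
τ₁ = 26.63/1.747 = 15.2433 min; τ₂ = 20.96/1.747 = 11.9977 min.
Tank 1: C₁ = C_in(1 − e^(−t/τ₁)). Tank 2 (τ₁ ≠ τ₂): C₂ = C_in[1 − (τ₁ e^(−t/τ₁) − τ₂ e^(−t/τ₂))/(τ₁ − τ₂)].
At t = 44.75: e^(−t/τ₁) = 0.0530924, e^(−t/τ₂) = 0.0239958.
C₂ = 4.742·[1 − (15.2433·0.0530924 − 11.9977·0.0239958)/(3.24556)] = 4.742·0.839347 = 3.98019 g/L.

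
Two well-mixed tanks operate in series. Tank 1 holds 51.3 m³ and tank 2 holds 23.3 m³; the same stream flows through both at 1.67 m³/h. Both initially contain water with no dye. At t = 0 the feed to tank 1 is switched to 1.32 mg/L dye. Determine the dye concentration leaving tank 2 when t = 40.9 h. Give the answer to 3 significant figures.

0.740 mg/L

Each tank obeys Vᵢ dCᵢ/dt = Q(Cᵢ₋₁ − Cᵢ), so τᵢ = Vᵢ/Q.
τ₁ = 51.3/1.67 = 30.719 h; τ₂ = 23.3/1.67 = 13.952 h.
Solving the cascade with C₁(0)=C₂(0)=0 gives C₂(t) = C_in[1 − (τ₁ e^(−t/τ₁) − τ₂ e^(−t/τ₂))/(τ₁ − τ₂)].
At t = 40.9: e^(−t/τ₁) = 0.26410, e^(−t/τ₂) = 0.053319.
C₂ = 1.32·[1 − (30.719·0.26410 − 13.952·0.053319)/(16.766)] = 1.32·0.56051 = 0.73987 mg/L.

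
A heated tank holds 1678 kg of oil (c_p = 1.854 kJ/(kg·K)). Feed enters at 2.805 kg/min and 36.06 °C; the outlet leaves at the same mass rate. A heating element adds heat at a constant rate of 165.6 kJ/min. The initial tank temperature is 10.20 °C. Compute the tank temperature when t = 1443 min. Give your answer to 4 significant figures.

62.73 °C

M c_p dT/dt = ṁ c_p (T_in − T) + Q̇.
τ = M/ṁ = 598.217 min; T_ss = T_in + Q̇/(ṁ c_p) = 36.06 + 165.6/(2.805·1.854) = 67.9033 °C.
This is linear first-order; T(t) = T_ss + (T₀ − T_ss) e^(−t/τ).
T(1443) = 67.9033 + (-57.7033)·e^(−1443/598.217) = 67.9033 + (-57.7033)·0.0896209 = 62.7319 °C.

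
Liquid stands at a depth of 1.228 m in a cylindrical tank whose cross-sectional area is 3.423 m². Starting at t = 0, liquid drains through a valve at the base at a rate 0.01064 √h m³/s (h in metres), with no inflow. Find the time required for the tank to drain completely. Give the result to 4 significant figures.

713.0 s

A dh/dt = −Q_out = −0.01064 √h.
Separate and integrate: 2(√h − √h₀) = −(0.01064/A) t.
Set h = 0: 2√h₀ = (0.01064/A) t_empty ⇒ t_empty = 2A√h₀/0.01064.
t_empty = 2·3.423·√1.228/0.01064 = 6.84600·1.10815/0.01064 = 713.008 s.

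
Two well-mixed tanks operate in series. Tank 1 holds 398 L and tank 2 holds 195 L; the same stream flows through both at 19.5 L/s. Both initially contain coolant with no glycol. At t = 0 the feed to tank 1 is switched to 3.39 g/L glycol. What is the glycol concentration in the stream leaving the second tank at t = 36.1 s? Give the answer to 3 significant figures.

Time constants: τᵢ = Vᵢ/Q for each well-mixed tank.
τ₁ = 398/19.5 = 20.410 s; τ₂ = 195/19.5 = 10.000 s.
Solving the cascade with C₁(0)=C₂(0)=0 gives C₂(t) = C_in[1 − (τ₁ e^(−t/τ₁) − τ₂ e^(−t/τ₂))/(τ₁ − τ₂)].
At t = 36.1: e^(−t/τ₁) = 0.17055, e^(−t/τ₂) = 0.027052.
C₂ = 3.39·[1 − (20.410·0.17055 − 10.000·0.027052)/(10.410)] = 3.39·0.69160 = 2.3445 g/L.

2.34 g/L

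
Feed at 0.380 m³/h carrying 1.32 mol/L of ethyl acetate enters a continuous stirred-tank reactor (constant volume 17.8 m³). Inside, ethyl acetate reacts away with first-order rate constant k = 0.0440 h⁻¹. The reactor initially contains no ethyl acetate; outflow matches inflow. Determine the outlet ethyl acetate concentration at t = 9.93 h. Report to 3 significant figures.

0.206 mol/L

V dC/dt = Q(C_in − C) − k V C.
This is linear with rate a = Q/V + k = 0.065348 h⁻¹.
C_ss = Q C_in/(Q + kV) = 0.43122 mol/L; C(t) = C_ss + (C₀ − C_ss) e^(−a t).
C(9.93) = 0.43122 + (-0.43122)·e^(−0.065348·9.93) = 0.43122 + (-0.43122)·0.52262 = 0.20586 mol/L.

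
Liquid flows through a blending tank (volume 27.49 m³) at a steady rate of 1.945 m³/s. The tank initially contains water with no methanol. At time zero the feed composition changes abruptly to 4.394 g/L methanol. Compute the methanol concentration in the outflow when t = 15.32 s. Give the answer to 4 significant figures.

Accumulation = in − out for the solute gives V dC/dt = Q(C_in − C).
Rewrite as dC/dt + C/τ = C_in/τ, τ = V/Q = 14.1337 s.
C approaches C_in exponentially: C(t) = C_in + (C₀ − C_in) e^(−t/τ).
C(15.32) = 4.394 + (0 − 4.394)·e^(−15.32/14.1337) = 4.394 + (-4.39400)·0.338262 = 2.90768 g/L.

2.908 g/L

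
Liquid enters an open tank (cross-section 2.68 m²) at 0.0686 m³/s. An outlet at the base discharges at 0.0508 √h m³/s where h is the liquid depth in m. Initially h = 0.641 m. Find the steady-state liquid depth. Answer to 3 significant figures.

A dh/dt = Q_in − 0.0508 √h. Steady state requires inflow = outflow:
Q_in = 0.0508 √h_ss ⇒ √h_ss = 0.0686/0.0508 = 1.3504.
h_ss = 1.3504² = 1.8236 m. (Since h₀ = 0.641 m < h_ss, the level will rise toward this value.)

1.82 m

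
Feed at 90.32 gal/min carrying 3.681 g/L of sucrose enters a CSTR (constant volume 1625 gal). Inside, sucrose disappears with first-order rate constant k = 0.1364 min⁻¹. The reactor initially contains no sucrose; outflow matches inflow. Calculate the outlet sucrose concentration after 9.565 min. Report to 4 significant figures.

V dC/dt = Q(C_in − C) − k V C.
dC/dt = (Q/V) C_in − (Q/V + k) C; effective rate a = Q/V + k = 0.0555815 + 0.1364 = 0.191982 min⁻¹.
C_ss = Q C_in/(Q + kV) = 1.06570 g/L; C(t) = C_ss + (C₀ − C_ss) e^(−a t).
C(9.565) = 1.06570 + (-1.06570)·e^(−0.191982·9.565) = 1.06570 + (-1.06570)·0.159406 = 0.895825 g/L.

0.8958 g/L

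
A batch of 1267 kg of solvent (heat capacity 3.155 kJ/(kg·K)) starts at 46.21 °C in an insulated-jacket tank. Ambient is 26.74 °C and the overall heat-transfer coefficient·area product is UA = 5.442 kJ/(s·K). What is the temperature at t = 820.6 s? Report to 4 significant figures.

33.11 °C

Lumped-capacitance energy balance: M c_p dT/dt = UA(T_amb − T).
dT/dt = (T_ss − T)/τ with T_ss = T_amb = 26.7400 °C, τ = M c_p/UA = 1267·3.155/5.442 = 734.543 s.
Solution: T(t) = T_ss + (T₀ − T_ss) e^(−t/τ).
T(820.6) = 26.7400 + (19.4700)·0.327209 = 33.1108 °C.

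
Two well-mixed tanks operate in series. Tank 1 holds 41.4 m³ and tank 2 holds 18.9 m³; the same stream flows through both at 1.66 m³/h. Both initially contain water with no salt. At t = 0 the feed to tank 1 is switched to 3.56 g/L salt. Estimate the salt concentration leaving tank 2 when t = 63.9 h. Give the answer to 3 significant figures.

3.07 g/L

Time constants: τᵢ = Vᵢ/Q for each well-mixed tank.
τ₁ = 41.4/1.66 = 24.940 h; τ₂ = 18.9/1.66 = 11.386 h.
Tank 1: C₁ = C_in(1 − e^(−t/τ₁)). Tank 2 (τ₁ ≠ τ₂): C₂ = C_in[1 − (τ₁ e^(−t/τ₁) − τ₂ e^(−t/τ₂))/(τ₁ − τ₂)].
At t = 63.9: e^(−t/τ₁) = 0.077137, e^(−t/τ₂) = 0.0036524.
C₂ = 3.56·[1 − (24.940·0.077137 − 11.386·0.0036524)/(13.554)] = 3.56·0.86114 = 3.0656 g/L.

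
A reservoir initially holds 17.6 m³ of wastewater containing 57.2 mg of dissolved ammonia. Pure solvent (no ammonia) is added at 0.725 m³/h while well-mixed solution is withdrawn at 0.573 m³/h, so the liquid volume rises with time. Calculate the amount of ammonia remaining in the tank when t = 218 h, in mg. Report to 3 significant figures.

1.06 mg

Total volume: dV/dt = Q_in − Q_out = 0.15200 m³/h, so V(t) = 17.6 + 0.15200 t and V(218) = 50.736 m³.
No ammonia enters, so dm/dt = −Q_out · (m/V).
dm/m = −Q_out dt/(V₀ + 0.15200 t); integrating gives ln(m/m₀) = −(Q_out/(Q_in−Q_out)) ln(V/V₀).
m = m₀ (V₀/V)^(Q_out/(Q_in−Q_out)) = 57.2 × (17.6/50.736)^(3.7697) = 1.0570 mg.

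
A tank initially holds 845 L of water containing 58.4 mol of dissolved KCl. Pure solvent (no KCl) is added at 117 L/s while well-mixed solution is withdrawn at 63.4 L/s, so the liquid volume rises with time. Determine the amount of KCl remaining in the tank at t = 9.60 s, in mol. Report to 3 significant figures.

33.3 mol

Let m(t) be the amount of KCl. Volume: V(t) = V₀ + (Q_in − Q_out) t = 845 + 53.600 t; V(9.60) = 1359.6 L.
No KCl enters, so dm/dt = −Q_out · (m/V).
dm/m = −Q_out dt/(V₀ + 53.600 t); integrating gives ln(m/m₀) = −(Q_out/(Q_in−Q_out)) ln(V/V₀).
m = m₀ (V₀/V)^(Q_out/(Q_in−Q_out)) = 58.4 × (845/1359.6)^(1.1828) = 33.274 mol.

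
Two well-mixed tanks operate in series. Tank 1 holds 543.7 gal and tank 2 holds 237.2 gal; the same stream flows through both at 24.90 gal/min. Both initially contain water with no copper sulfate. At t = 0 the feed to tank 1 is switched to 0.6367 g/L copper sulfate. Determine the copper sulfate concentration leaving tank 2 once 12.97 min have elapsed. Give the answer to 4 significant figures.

0.1394 g/L

Species balance on tank i: dCᵢ/dt = (Cᵢ₋₁ − Cᵢ)/τᵢ with τᵢ = Vᵢ/Q.
τ₁ = 543.7/24.90 = 21.8353 min; τ₂ = 237.2/24.90 = 9.52610 min.
Tank 1: C₁ = C_in(1 − e^(−t/τ₁)). Tank 2 (τ₁ ≠ τ₂): C₂ = C_in[1 − (τ₁ e^(−t/τ₁) − τ₂ e^(−t/τ₂))/(τ₁ − τ₂)].
At t = 12.97: e^(−t/τ₁) = 0.552119, e^(−t/τ₂) = 0.256270.
C₂ = 0.6367·[1 − (21.8353·0.552119 − 9.52610·0.256270)/(12.3092)] = 0.6367·0.218924 = 0.139389 g/L.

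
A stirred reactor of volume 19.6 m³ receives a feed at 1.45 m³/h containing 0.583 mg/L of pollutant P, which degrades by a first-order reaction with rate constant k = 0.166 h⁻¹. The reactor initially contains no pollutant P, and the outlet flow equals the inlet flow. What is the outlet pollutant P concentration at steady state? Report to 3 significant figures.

Species balance: V dC/dt = Q C_in − Q C − k V C.
At steady state: 0 = Q C_in − (Q + kV) C_ss, so C_ss = Q C_in/(Q + kV).
C_ss = 1.45·0.583/(1.45 + 0.166·19.6) = 0.84535/4.7036 = 0.17972 mg/L.

0.180 mg/L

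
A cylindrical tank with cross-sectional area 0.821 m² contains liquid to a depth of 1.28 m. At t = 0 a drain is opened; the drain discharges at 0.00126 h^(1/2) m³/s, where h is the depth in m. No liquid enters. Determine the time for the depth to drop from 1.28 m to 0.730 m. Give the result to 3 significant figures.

361 s

Volume balance on the tank: A dh/dt = −0.00126 √h.
Separate and integrate: 2(√h − √h₀) = −(0.00126/A) t.
t = 2A(√h₀ − √h)/0.00126 = 2·0.821·(√1.28 − √0.730)/0.00126
  = 1.6420 × (1.1314 − 0.85440) / 0.00126 = 360.94 s.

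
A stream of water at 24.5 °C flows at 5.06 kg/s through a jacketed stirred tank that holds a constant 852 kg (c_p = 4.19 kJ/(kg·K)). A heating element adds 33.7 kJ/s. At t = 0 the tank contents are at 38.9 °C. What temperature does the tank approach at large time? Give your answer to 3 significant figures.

Energy balance: M c_p dT/dt = ṁ c_p (T_in − T) + 33.7.
At steady state dT/dt = 0 ⇒ T_ss = T_in + Q̇/(ṁ c_p) = 24.5 + 33.7/(5.06·4.19) = 26.090 °C.

26.1 °C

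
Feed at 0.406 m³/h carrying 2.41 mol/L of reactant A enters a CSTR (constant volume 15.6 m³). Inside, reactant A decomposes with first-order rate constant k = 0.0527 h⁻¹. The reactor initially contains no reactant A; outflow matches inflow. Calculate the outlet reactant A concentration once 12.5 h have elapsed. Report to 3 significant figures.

0.499 mol/L

Accumulation = in − out − consumed: V dC/dt = Q C_in − Q C − k V C.
This is linear with rate a = Q/V + k = 0.078726 h⁻¹.
C_ss = Q C_in/(Q + kV) = 0.79671 mol/L; C(t) = C_ss + (C₀ − C_ss) e^(−a t).
C(12.5) = 0.79671 + (-0.79671)·e^(−0.078726·12.5) = 0.79671 + (-0.79671)·0.37379 = 0.49891 mol/L.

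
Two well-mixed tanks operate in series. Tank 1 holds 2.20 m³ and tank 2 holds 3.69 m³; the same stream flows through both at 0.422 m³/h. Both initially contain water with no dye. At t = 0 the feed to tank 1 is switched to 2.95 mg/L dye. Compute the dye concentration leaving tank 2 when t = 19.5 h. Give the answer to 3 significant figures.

Species balance on tank i: dCᵢ/dt = (Cᵢ₋₁ − Cᵢ)/τᵢ with τᵢ = Vᵢ/Q.
τ₁ = 2.20/0.422 = 5.2133 h; τ₂ = 3.69/0.422 = 8.7441 h.
Tank 1: C₁ = C_in(1 − e^(−t/τ₁)). Tank 2 (τ₁ ≠ τ₂): C₂ = C_in[1 − (τ₁ e^(−t/τ₁) − τ₂ e^(−t/τ₂))/(τ₁ − τ₂)].
At t = 19.5: e^(−t/τ₁) = 0.023743, e^(−t/τ₂) = 0.10752.
C₂ = 2.95·[1 − (5.2133·0.023743 − 8.7441·0.10752)/(-3.5308)] = 2.95·0.76878 = 2.2679 mg/L.

2.27 mg/L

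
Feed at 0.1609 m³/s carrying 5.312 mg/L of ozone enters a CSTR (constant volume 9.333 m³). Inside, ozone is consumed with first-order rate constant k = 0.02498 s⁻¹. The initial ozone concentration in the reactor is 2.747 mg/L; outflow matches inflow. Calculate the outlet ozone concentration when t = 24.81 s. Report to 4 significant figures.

Accumulation = in − out − consumed: V dC/dt = Q C_in − Q C − k V C.
dC/dt = (Q/V) C_in − (Q/V + k) C; effective rate a = Q/V + k = 0.0172399 + 0.02498 = 0.0422199 s⁻¹.
C_ss = Q C_in/(Q + kV) = 2.16908 mg/L; C(t) = C_ss + (C₀ − C_ss) e^(−a t).
C(24.81) = 2.16908 + (0.577920)·e^(−0.0422199·24.81) = 2.16908 + (0.577920)·0.350822 = 2.37183 mg/L.

2.372 mg/L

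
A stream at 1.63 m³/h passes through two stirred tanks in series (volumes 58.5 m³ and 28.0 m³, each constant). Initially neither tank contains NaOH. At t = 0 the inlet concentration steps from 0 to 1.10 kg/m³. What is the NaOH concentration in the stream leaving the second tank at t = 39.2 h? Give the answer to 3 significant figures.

Each tank obeys Vᵢ dCᵢ/dt = Q(Cᵢ₋₁ − Cᵢ), so τᵢ = Vᵢ/Q.
τ₁ = 58.5/1.63 = 35.890 h; τ₂ = 28.0/1.63 = 17.178 h.
Tank 1: C₁ = C_in(1 − e^(−t/τ₁)). Tank 2 (τ₁ ≠ τ₂): C₂ = C_in[1 − (τ₁ e^(−t/τ₁) − τ₂ e^(−t/τ₂))/(τ₁ − τ₂)].
At t = 39.2: e^(−t/τ₁) = 0.33546, e^(−t/τ₂) = 0.10208.
C₂ = 1.10·[1 − (35.890·0.33546 − 17.178·0.10208)/(18.712)] = 1.10·0.45028 = 0.49531 kg/m³.

0.495 kg/m³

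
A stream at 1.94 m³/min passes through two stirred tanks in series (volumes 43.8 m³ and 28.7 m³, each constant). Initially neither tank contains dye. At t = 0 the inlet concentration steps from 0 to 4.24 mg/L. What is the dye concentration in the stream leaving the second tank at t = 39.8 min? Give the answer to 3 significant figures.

Time constants: τᵢ = Vᵢ/Q for each well-mixed tank.
τ₁ = 43.8/1.94 = 22.577 min; τ₂ = 28.7/1.94 = 14.794 min.
Tank 1: C₁ = C_in(1 − e^(−t/τ₁)). Tank 2 (τ₁ ≠ τ₂): C₂ = C_in[1 − (τ₁ e^(−t/τ₁) − τ₂ e^(−t/τ₂))/(τ₁ − τ₂)].
At t = 39.8: e^(−t/τ₁) = 0.17156, e^(−t/τ₂) = 0.067860.
C₂ = 4.24·[1 − (22.577·0.17156 − 14.794·0.067860)/(7.7835)] = 4.24·0.63135 = 2.6769 mg/L.

2.68 mg/L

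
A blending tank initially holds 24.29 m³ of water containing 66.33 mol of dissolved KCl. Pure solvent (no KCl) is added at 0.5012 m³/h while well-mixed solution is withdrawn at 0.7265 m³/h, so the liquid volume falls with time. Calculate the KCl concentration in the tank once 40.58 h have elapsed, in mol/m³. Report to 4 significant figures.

Let m(t) be the amount of KCl. Volume: V(t) = V₀ + (Q_in − Q_out) t = 24.29 − 0.225300 t; V(40.58) = 15.1473 m³.
Solute balance: dm/dt = 0 − Q_out C = −Q_out m/V(t).
dm/m = −Q_out dt/(V₀ − 0.225300 t); integrating gives ln(m/m₀) = −(Q_out/(Q_in−Q_out)) ln(V/V₀).
m = m₀ (V₀/V)^(Q_out/(Q_in−Q_out)) = 66.33 × (24.29/15.1473)^(-3.22459) = 14.4668 mol.
C = m/V = 14.4668/15.1473 = 0.955076 mol/m³.

0.9551 mol/m³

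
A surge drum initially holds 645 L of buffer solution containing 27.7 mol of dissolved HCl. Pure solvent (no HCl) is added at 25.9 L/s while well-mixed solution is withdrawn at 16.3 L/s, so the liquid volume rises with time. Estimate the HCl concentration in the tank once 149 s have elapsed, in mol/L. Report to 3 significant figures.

Total volume: dV/dt = Q_in − Q_out = 9.6000 L/s, so V(t) = 645 + 9.6000 t and V(149) = 2075.4 L.
Solute balance: dm/dt = 0 − Q_out C = −Q_out m/V(t).
Separate: dm/m = −Q_out dt/V(t) ⇒ ln(m/m₀) = −(Q_out/(Q_in−Q_out)) ln(V/V₀).
m = m₀ (V₀/V)^(Q_out/(Q_in−Q_out)) = 27.7 × (645/2075.4)^(1.6979) = 3.8082 mol.
C = m/V = 3.8082/2075.4 = 0.0018349 mol/L.

0.00183 mol/L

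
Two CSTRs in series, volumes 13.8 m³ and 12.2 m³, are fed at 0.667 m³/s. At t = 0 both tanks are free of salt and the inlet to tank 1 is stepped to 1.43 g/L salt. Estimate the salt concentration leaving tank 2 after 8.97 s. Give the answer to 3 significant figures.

0.112 g/L

Each tank obeys Vᵢ dCᵢ/dt = Q(Cᵢ₋₁ − Cᵢ), so τᵢ = Vᵢ/Q.
τ₁ = 13.8/0.667 = 20.690 s; τ₂ = 12.2/0.667 = 18.291 s.
Tank 1: C₁ = C_in(1 − e^(−t/τ₁)). Tank 2 (τ₁ ≠ τ₂): C₂ = C_in[1 − (τ₁ e^(−t/τ₁) − τ₂ e^(−t/τ₂))/(τ₁ − τ₂)].
At t = 8.97: e^(−t/τ₁) = 0.64820, e^(−t/τ₂) = 0.61238.
C₂ = 1.43·[1 − (20.690·0.64820 − 18.291·0.61238)/(2.3988)] = 1.43·0.078608 = 0.11241 g/L.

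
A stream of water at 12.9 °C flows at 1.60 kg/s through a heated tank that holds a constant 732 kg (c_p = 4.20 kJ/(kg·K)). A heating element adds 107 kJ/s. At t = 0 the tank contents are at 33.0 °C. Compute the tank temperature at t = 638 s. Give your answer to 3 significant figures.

Heat balance on the well-mixed liquid: M c_p dT/dt = ṁ c_p (T_in − T) + 107.
Rearrange: dT/dt = (T_ss − T)/τ with τ = M/ṁ = 457.50 s and T_ss = T_in + Q̇/(ṁ c_p) = 28.823 °C.
This is linear first-order; T(t) = T_ss + (T₀ − T_ss) e^(−t/τ).
T(638) = 28.823 + (4.1774)·e^(−638/457.50) = 28.823 + (4.1774)·0.24795 = 29.858 °C.

29.9 °C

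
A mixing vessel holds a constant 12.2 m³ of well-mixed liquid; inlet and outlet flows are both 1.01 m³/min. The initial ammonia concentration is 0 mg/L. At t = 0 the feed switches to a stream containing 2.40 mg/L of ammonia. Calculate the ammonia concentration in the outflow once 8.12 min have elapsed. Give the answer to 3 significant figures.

Mass balance on the solute (V constant): V dC/dt = Q(C_in − C).
Time constant τ = V/Q = 12.2/1.01 = 12.079 min.
Integrating: C(t) = C_in + (C₀ − C_in) e^(−t/τ).
C(8.12) = 2.40 + (0 − 2.40)·e^(−8.12/12.079) = 2.40 + (-2.4000)·0.51057 = 1.1746 mg/L.

1.17 mg/L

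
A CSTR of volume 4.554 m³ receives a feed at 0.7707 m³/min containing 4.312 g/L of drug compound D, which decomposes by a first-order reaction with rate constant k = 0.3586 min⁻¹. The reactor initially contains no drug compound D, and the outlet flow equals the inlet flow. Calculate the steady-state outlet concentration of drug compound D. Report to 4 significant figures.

1.383 g/L

Accumulation = in − out − consumed: V dC/dt = Q C_in − Q C − k V C.
Steady state (dC/dt = 0): C_ss = Q C_in/(Q + kV) = C_in/(1 + kV/Q).
C_ss = 0.7707·4.312/(0.7707 + 0.3586·4.554) = 3.32326/2.40376 = 1.38252 g/L.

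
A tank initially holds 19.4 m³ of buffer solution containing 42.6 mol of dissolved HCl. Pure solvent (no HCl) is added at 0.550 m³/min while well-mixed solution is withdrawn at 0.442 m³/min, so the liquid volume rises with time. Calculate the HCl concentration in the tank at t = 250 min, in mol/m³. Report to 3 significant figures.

0.0259 mol/m³

Total volume: dV/dt = Q_in − Q_out = 0.10800 m³/min, so V(t) = 19.4 + 0.10800 t and V(250) = 46.400 m³.
No HCl enters, so dm/dt = −Q_out · (m/V).
Separate: dm/m = −Q_out dt/V(t) ⇒ ln(m/m₀) = −(Q_out/(Q_in−Q_out)) ln(V/V₀).
m = m₀ (V₀/V)^(Q_out/(Q_in−Q_out)) = 42.6 × (19.4/46.400)^(4.0926) = 1.2008 mol.
C = m/V = 1.2008/46.400 = 0.025880 mol/m³.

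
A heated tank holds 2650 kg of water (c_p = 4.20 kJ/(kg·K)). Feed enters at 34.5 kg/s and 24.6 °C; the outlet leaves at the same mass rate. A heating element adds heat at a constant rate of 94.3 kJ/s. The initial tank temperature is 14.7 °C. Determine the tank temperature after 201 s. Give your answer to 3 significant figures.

24.5 °C

Energy balance: M c_p dT/dt = ṁ c_p (T_in − T) + 94.3.
τ = M/ṁ = 76.812 s; T_ss = T_in + Q̇/(ṁ c_p) = 24.6 + 94.3/(34.5·4.20) = 25.251 °C.
Integrating: T(t) = T_ss + (T₀ − T_ss) e^(−t/τ).
T(201) = 25.251 + (-10.551)·e^(−201/76.812) = 25.251 + (-10.551)·0.073037 = 24.480 °C.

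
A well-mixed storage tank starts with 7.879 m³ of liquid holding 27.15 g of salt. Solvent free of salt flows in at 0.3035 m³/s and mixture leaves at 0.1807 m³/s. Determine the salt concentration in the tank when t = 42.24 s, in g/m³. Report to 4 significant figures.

Total volume: dV/dt = Q_in − Q_out = 0.122800 m³/s, so V(t) = 7.879 + 0.122800 t and V(42.24) = 13.0661 m³.
Solute balance: dm/dt = 0 − Q_out C = −Q_out m/V(t).
dm/m = −Q_out dt/(V₀ + 0.122800 t); integrating gives ln(m/m₀) = −(Q_out/(Q_in−Q_out)) ln(V/V₀).
m = m₀ (V₀/V)^(Q_out/(Q_in−Q_out)) = 27.15 × (7.879/13.0661)^(1.47150) = 12.8979 g.
C = m/V = 12.8979/13.0661 = 0.987131 g/m³.

0.9871 g/m³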